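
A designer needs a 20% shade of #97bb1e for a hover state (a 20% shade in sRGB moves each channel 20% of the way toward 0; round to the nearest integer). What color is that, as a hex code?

#799618

#97bb1e is rgb(151, 187, 30).
A 20% shade moves each channel 20% toward 0:
  R: 151 − 30.2 = 120.8 → 121
  G: 187 − 37.4 = 149.6 → 150
  B: 30 + 0.2×(0−30) = 30 − 6 = 24 → 24
rgb(121, 150, 24) = #799618.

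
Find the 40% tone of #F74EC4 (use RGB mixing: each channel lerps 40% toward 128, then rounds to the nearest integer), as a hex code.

#C762A9

#F74EC4 is rgb(247, 78, 196).
A 40% tone moves each channel 40% toward 128:
  R: 247 + 0.4×(128−247) = 247 − 47.6 = 199.4 → 199
  G: 78 + 0.4×(128−78) = 78 + 20 = 98 → 98
  B: 196 − 27.2 = 168.8 → 169
rgb(199, 98, 169) = #C762A9.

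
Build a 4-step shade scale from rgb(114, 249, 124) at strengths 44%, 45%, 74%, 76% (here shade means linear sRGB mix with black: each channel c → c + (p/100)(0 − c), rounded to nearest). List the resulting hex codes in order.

44%: (114 − 50.16 = 63.84→64, 249 − 109.56 = 139.44→139, 124 − 54.56 = 69.44→69) → #408B45
45%: (114 − 51.3 = 62.7→63, 249 − 112.05 = 136.95→137, 124 − 55.8 = 68.2→68) → #3F8944
74%: (114 − 84.36 = 29.64→30, 249 − 184.26 = 64.74→65, 124 − 91.76 = 32.24→32) → #1E4120
76%: (114 − 86.64 = 27.36→27, 249 − 189.24 = 59.76→60, 124 − 94.24 = 29.76→30) → #1B3C1E

#408B45, #3F8944, #1E4120, #1B3C1E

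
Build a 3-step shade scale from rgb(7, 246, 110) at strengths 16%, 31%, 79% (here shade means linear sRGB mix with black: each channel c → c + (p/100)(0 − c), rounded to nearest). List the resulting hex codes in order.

16%: (7 − 1.12 = 5.88→6, 246 − 39.36 = 206.64→207, 110 − 17.6 = 92.4→92) → #06cf5c
31%: (7 − 2.17 = 4.83→5, 246 − 76.26 = 169.74→170, 110 − 34.1 = 75.9→76) → #05aa4c
79%: (7 − 5.53 = 1.47→1, 246 − 194.34 = 51.66→52, 110 − 86.9 = 23.1→23) → #013417

#06cf5c, #05aa4c, #013417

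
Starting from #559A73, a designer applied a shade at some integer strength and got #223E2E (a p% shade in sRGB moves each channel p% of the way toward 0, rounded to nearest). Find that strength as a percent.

#559A73 is rgb(85, 154, 115); #223E2E is rgb(34, 62, 46).
On the G channel (widest range): 62 ≈ 154 + (p/100)(0 − 154), so p ≈ 100×(62 − 154)/(0 − 154) = -9200/-154 = 59.74.
p = 60 reproduces all three channels after rounding.

60%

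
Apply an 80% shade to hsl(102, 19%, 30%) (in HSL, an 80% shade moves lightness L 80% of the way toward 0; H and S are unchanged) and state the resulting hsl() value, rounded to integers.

L moves 80% from 30 toward 0: 30 − 24 = 6 → 6.
H and S are unchanged.

hsl(102, 19%, 6%)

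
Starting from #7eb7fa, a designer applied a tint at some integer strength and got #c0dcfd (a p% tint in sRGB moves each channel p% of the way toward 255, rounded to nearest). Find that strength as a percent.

#7eb7fa is rgb(126, 183, 250); #c0dcfd is rgb(192, 220, 253).
On the R channel (widest range): 192 ≈ 126 + (p/100)(255 − 126), so p ≈ 100×(192 − 126)/(255 − 126) = 6600/129 = 51.16.
p = 51 reproduces all three channels after rounding.

51%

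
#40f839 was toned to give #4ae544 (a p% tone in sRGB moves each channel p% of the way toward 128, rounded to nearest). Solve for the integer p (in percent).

16%

#40f839 is rgb(64, 248, 57); #4ae544 is rgb(74, 229, 68).
On the G channel (widest range): 229 ≈ 248 + (p/100)(128 − 248), so p ≈ 100×(229 − 248)/(128 − 248) = -1900/-120 = 15.83.
p = 16 reproduces all three channels after rounding.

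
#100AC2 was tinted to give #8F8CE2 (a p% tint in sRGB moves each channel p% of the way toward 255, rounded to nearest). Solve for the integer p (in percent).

#100AC2 is rgb(16, 10, 194); #8F8CE2 is rgb(143, 140, 226).
On the G channel (widest range): 140 ≈ 10 + (p/100)(255 − 10), so p ≈ 100×(140 − 10)/(255 − 10) = 13000/245 = 53.06.
p = 53 reproduces all three channels after rounding.

53%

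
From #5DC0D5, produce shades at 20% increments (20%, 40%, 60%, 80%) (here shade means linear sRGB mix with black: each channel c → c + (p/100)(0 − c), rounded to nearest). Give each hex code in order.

#5DC0D5 is rgb(93, 192, 213).
20%: (93 − 18.6 = 74.4→74, 192 − 38.4 = 153.6→154, 213 − 42.6 = 170.4→170) → #4A9AAA
40%: (93 − 37.2 = 55.8→56, 192 − 76.8 = 115.2→115, 213 − 85.2 = 127.8→128) → #387380
60%: (93 − 55.8 = 37.2→37, 192 − 115.2 = 76.8→77, 213 − 127.8 = 85.2→85) → #254D55
80%: (93 − 74.4 = 18.6→19, 192 − 153.6 = 38.4→38, 213 − 170.4 = 42.6→43) → #13262B

#4A9AAA, #387380, #254D55, #13262B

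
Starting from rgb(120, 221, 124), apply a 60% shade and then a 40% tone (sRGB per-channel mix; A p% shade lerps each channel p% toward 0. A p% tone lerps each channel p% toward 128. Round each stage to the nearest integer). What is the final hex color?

#506851

A 60% shade moves each channel 60% toward 0:
  R: 120 + 0.6×(0−120) = 120 − 72 = 48 → 48
  G: 221 + 0.6×(0−221) = 221 − 132.6 = 88.4 → 88
  B: 124 + 0.6×(0−124) = 124 − 74.4 = 49.6 → 50
After the shade: rgb(48, 88, 50) = #305832.
Lerp each channel 40% toward 128:
  R: 48 + 0.4×(128−48) = 48 + 32 = 80 → 80
  G: 88 + 0.4×(128−88) = 88 + 16 = 104 → 104
  B: 50 + 31.2 = 81.2 → 81
rgb(80, 104, 81) = #506851.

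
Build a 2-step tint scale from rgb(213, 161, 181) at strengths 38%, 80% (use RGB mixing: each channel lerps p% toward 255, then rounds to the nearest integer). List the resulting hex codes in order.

#e5c5d1, #f7ecf0

38%: (213 + 15.96 = 228.96→229, 161 + 35.72 = 196.72→197, 181 + 28.12 = 209.12→209) → #e5c5d1
80%: (213 + 33.6 = 246.6→247, 161 + 75.2 = 236.2→236, 181 + 59.2 = 240.2→240) → #f7ecf0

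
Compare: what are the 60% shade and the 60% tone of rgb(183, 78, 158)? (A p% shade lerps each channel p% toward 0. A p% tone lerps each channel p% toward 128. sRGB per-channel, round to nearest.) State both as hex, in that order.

60% shade:
  R: 183 − 109.8 = 73.2 → 73
  G: 78 + 0.6×(0−78) = 78 − 46.8 = 31.2 → 31
  B: 158 + 0.6×(0−158) = 158 − 94.8 = 63.2 → 63
  → #491F3F
60% tone:
  R: 183 + 0.6×(128−183) = 183 − 33 = 150 → 150
  G: 78 + 0.6×(128−78) = 78 + 30 = 108 → 108
  B: 158 + 0.6×(128−158) = 158 − 18 = 140 → 140
  → #966C8C

#491F3F, #966C8C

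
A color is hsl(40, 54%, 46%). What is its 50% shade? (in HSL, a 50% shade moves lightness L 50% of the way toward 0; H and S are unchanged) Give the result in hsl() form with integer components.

L moves 50% from 46 toward 0: 46 − 23 = 23 → 23.
H and S are unchanged.

hsl(40, 54%, 23%)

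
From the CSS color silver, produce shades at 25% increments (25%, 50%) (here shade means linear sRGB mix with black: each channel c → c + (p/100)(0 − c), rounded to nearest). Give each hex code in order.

CSS silver is rgb(192, 192, 192).
25%: (192 − 48 = 144→144, 192 − 48 = 144→144, 192 − 48 = 144→144) → #909090
50%: (192 − 96 = 96→96, 192 − 96 = 96→96, 192 − 96 = 96→96) → #606060

#909090, #606060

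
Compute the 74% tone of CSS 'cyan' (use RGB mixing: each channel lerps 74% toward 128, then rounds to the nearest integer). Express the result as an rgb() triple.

rgb(95, 161, 161)

CSS cyan is rgb(0, 255, 255).
A 74% tone moves each channel 74% toward 128:
  R: 0 + 0.74×(128−0) = 0 + 94.72 = 94.72 → 95
  G: 255 + 0.74×(128−255) = 255 − 93.98 = 161.02 → 161
  B: 255 − 93.98 = 161.02 → 161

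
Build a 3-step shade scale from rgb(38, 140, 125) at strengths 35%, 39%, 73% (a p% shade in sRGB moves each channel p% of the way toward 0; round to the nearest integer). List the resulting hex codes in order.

#195B51, #17554C, #0A2622

35%: (38 − 13.3 = 24.7→25, 140 − 49 = 91→91, 125 − 43.75 = 81.25→81) → #195B51
39%: (38 − 14.82 = 23.18→23, 140 − 54.6 = 85.4→85, 125 − 48.75 = 76.25→76) → #17554C
73%: (38 − 27.74 = 10.26→10, 140 − 102.2 = 37.8→38, 125 − 91.25 = 33.75→34) → #0A2622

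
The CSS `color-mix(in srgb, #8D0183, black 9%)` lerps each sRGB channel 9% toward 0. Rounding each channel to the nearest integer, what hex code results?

#800177

#8D0183 is rgb(141, 1, 131).
A 9% shade moves each channel 9% toward 0:
  R: 141 − 12.69 = 128.31 → 128
  G: 1 − 0.09 = 0.91 → 1
  B: 131 + 0.09×(0−131) = 131 − 11.79 = 119.21 → 119
rgb(128, 1, 119) = #800177.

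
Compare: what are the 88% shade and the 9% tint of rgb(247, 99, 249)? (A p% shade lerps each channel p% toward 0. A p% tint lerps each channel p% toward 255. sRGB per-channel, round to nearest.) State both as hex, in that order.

#1e0c1e, #f871fa

88% shade:
  R: 247 + 0.88×(0−247) = 247 − 217.36 = 29.64 → 30
  G: 99 − 87.12 = 11.88 → 12
  B: 249 + 0.88×(0−249) = 249 − 219.12 = 29.88 → 30
  → #1e0c1e
9% tint:
  R: 247 + 0.72 = 247.72 → 248
  G: 99 + 0.09×(255−99) = 99 + 14.04 = 113.04 → 113
  B: 249 + 0.54 = 249.54 → 250
  → #f871fa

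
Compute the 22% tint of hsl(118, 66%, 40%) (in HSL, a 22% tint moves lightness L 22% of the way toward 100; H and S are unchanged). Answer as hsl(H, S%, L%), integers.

L moves 22% from 40 toward 100: 40 + 13.2 = 53.2 → 53.
H and S are unchanged.

hsl(118, 66%, 53%)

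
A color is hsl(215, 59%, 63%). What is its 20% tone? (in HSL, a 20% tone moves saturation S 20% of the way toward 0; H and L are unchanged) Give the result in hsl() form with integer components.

hsl(215, 47%, 63%)

S moves 20% from 59 toward 0: 59 − 11.8 = 47.2 → 47.
H and L are unchanged.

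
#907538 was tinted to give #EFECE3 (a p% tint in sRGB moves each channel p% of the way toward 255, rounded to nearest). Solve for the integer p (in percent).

86%

#907538 is rgb(144, 117, 56); #EFECE3 is rgb(239, 236, 227).
On the B channel (widest range): 227 ≈ 56 + (p/100)(255 − 56), so p ≈ 100×(227 − 56)/(255 − 56) = 17100/199 = 85.93.
p = 86 reproduces all three channels after rounding.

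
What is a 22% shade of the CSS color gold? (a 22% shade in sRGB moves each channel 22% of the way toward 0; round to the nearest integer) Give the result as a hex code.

CSS gold is rgb(255, 215, 0).
A 22% shade moves each channel 22% toward 0:
  R: 255 + 0.22×(0−255) = 255 − 56.1 = 198.9 → 199
  G: 215 − 47.3 = 167.7 → 168
  B: 0 + 0 = 0 → 0
rgb(199, 168, 0) = #C7A800.

#C7A800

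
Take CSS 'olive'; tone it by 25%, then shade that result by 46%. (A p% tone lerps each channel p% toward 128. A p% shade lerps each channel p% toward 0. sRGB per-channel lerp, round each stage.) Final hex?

CSS olive is rgb(128, 128, 0).
Lerp each channel 25% toward 128:
  R: 128 + 0.25×(128−128) = 128 + 0 = 128 → 128
  G: 128 + 0.25×(128−128) = 128 + 0 = 128 → 128
  B: 0 + 32 = 32 → 32
After the tone: rgb(128, 128, 32) = #808020.
Per channel, c → c + 0.46(0 − c):
  R: 128 + 0.46×(0−128) = 128 − 58.88 = 69.12 → 69
  G: 128 + 0.46×(0−128) = 128 − 58.88 = 69.12 → 69
  B: 32 + 0.46×(0−32) = 32 − 14.72 = 17.28 → 17
rgb(69, 69, 17) = #454511.

#454511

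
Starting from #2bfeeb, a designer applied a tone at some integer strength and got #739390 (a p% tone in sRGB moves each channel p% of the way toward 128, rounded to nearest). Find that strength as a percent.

85%

#2bfeeb is rgb(43, 254, 235); #739390 is rgb(115, 147, 144).
On the G channel (widest range): 147 ≈ 254 + (p/100)(128 − 254), so p ≈ 100×(147 − 254)/(128 − 254) = -10700/-126 = 84.92.
p = 85 reproduces all three channels after rounding.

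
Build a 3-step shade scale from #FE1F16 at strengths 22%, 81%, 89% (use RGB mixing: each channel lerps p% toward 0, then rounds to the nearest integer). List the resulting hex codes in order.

#C61811, #300604, #1C0302

#FE1F16 is rgb(254, 31, 22).
22%: (254 − 55.88 = 198.12→198, 31 − 6.82 = 24.18→24, 22 − 4.84 = 17.16→17) → #C61811
81%: (254 − 205.74 = 48.26→48, 31 − 25.11 = 5.89→6, 22 − 17.82 = 4.18→4) → #300604
89%: (254 − 226.06 = 27.94→28, 31 − 27.59 = 3.41→3, 22 − 19.58 = 2.42→2) → #1C0302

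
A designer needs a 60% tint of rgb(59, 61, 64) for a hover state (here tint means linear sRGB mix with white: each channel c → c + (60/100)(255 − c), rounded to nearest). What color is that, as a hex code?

#B1B1B3

Per channel, c → c + 0.6(255 − c):
  R: 59 + 0.6×(255−59) = 59 + 117.6 = 176.6 → 177
  G: 61 + 0.6×(255−61) = 61 + 116.4 = 177.4 → 177
  B: 64 + 0.6×(255−64) = 64 + 114.6 = 178.6 → 179
rgb(177, 177, 179) = #B1B1B3.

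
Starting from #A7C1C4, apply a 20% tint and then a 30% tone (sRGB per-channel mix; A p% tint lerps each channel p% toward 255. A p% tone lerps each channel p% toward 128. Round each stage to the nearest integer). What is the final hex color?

#A8B6B8

#A7C1C4 is rgb(167, 193, 196).
Lerp each channel 20% toward 255:
  R: 167 + 0.2×(255−167) = 167 + 17.6 = 184.6 → 185
  G: 193 + 0.2×(255−193) = 193 + 12.4 = 205.4 → 205
  B: 196 + 0.2×(255−196) = 196 + 11.8 = 207.8 → 208
After the tint: rgb(185, 205, 208) = #B9CDD0.
Lerp each channel 30% toward 128:
  R: 185 + 0.3×(128−185) = 185 − 17.1 = 167.9 → 168
  G: 205 + 0.3×(128−205) = 205 − 23.1 = 181.9 → 182
  B: 208 + 0.3×(128−208) = 208 − 24 = 184 → 184
rgb(168, 182, 184) = #A8B6B8.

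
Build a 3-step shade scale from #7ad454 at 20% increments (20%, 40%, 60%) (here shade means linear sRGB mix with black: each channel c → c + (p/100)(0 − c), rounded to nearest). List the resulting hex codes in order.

#62aa43, #497f32, #315522

#7ad454 is rgb(122, 212, 84).
20%: (122 − 24.4 = 97.6→98, 212 − 42.4 = 169.6→170, 84 − 16.8 = 67.2→67) → #62aa43
40%: (122 − 48.8 = 73.2→73, 212 − 84.8 = 127.2→127, 84 − 33.6 = 50.4→50) → #497f32
60%: (122 − 73.2 = 48.8→49, 212 − 127.2 = 84.8→85, 84 − 50.4 = 33.6→34) → #315522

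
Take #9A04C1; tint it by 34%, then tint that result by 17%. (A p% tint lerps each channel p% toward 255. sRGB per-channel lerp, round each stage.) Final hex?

#C775DD

#9A04C1 is rgb(154, 4, 193).
Lerp each channel 34% toward 255:
  R: 154 + 34.34 = 188.34 → 188
  G: 4 + 85.34 = 89.34 → 89
  B: 193 + 21.08 = 214.08 → 214
After the tint: rgb(188, 89, 214) = #BC59D6.
Lerp each channel 17% toward 255:
  R: 188 + 11.39 = 199.39 → 199
  G: 89 + 0.17×(255−89) = 89 + 28.22 = 117.22 → 117
  B: 214 + 6.97 = 220.97 → 221
rgb(199, 117, 221) = #C775DD.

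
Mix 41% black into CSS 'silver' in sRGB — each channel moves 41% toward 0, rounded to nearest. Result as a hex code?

#717171

CSS silver is rgb(192, 192, 192).
Lerp each channel 41% toward 0:
  R: 192 − 78.72 = 113.28 → 113
  G: 192 + 0.41×(0−192) = 192 − 78.72 = 113.28 → 113
  B: 192 + 0.41×(0−192) = 192 − 78.72 = 113.28 → 113
rgb(113, 113, 113) = #717171.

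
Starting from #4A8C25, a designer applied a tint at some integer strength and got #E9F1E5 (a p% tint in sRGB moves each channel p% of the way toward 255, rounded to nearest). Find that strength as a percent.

#4A8C25 is rgb(74, 140, 37); #E9F1E5 is rgb(233, 241, 229).
On the B channel (widest range): 229 ≈ 37 + (p/100)(255 − 37), so p ≈ 100×(229 − 37)/(255 − 37) = 19200/218 = 88.07.
p = 88 reproduces all three channels after rounding.

88%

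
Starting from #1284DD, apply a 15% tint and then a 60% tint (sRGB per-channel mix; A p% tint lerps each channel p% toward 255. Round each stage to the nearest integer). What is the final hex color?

#AFD5F3

#1284DD is rgb(18, 132, 221).
Per channel, c → c + 0.15(255 − c):
  R: 18 + 35.55 = 53.55 → 54
  G: 132 + 0.15×(255−132) = 132 + 18.45 = 150.45 → 150
  B: 221 + 0.15×(255−221) = 221 + 5.1 = 226.1 → 226
After the tint: rgb(54, 150, 226) = #3696E2.
A 60% tint moves each channel 60% toward 255:
  R: 54 + 0.6×(255−54) = 54 + 120.6 = 174.6 → 175
  G: 150 + 63 = 213 → 213
  B: 226 + 0.6×(255−226) = 226 + 17.4 = 243.4 → 243
rgb(175, 213, 243) = #AFD5F3.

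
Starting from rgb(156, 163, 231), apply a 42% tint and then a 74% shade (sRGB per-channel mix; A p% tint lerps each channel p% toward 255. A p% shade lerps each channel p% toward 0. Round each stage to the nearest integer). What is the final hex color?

#33353F

A 42% tint moves each channel 42% toward 255:
  R: 156 + 41.58 = 197.58 → 198
  G: 163 + 0.42×(255−163) = 163 + 38.64 = 201.64 → 202
  B: 231 + 10.08 = 241.08 → 241
After the tint: rgb(198, 202, 241) = #C6CAF1.
Lerp each channel 74% toward 0:
  R: 198 + 0.74×(0−198) = 198 − 146.52 = 51.48 → 51
  G: 202 + 0.74×(0−202) = 202 − 149.48 = 52.52 → 53
  B: 241 + 0.74×(0−241) = 241 − 178.34 = 62.66 → 63
rgb(51, 53, 63) = #33353F.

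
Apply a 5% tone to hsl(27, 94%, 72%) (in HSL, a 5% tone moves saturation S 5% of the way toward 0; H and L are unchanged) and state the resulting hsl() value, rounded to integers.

hsl(27, 89%, 72%)

S moves 5% from 94 toward 0: 94 − 4.7 = 89.3 → 89.
H and L are unchanged.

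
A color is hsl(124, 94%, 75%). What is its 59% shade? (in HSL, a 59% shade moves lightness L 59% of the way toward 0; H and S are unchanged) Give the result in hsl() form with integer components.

L moves 59% from 75 toward 0: 75 − 44.25 = 30.75 → 31.
H and S are unchanged.

hsl(124, 94%, 31%)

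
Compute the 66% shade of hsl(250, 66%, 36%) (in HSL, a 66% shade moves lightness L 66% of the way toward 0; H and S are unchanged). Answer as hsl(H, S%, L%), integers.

L moves 66% from 36 toward 0: 36 − 23.76 = 12.24 → 12.
H and S are unchanged.

hsl(250, 66%, 12%)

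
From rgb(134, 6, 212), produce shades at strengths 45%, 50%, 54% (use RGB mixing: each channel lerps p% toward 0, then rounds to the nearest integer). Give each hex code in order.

#4a0375, #43036a, #3e0362

45%: (134 − 60.3 = 73.7→74, 6 − 2.7 = 3.3→3, 212 − 95.4 = 116.6→117) → #4a0375
50%: (134 − 67 = 67→67, 6 − 3 = 3→3, 212 − 106 = 106→106) → #43036a
54%: (134 − 72.36 = 61.64→62, 6 − 3.24 = 2.76→3, 212 − 114.48 = 97.52→98) → #3e0362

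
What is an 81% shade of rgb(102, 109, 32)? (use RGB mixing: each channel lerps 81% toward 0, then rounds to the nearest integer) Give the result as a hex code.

An 81% shade moves each channel 81% toward 0:
  R: 102 + 0.81×(0−102) = 102 − 82.62 = 19.38 → 19
  G: 109 − 88.29 = 20.71 → 21
  B: 32 + 0.81×(0−32) = 32 − 25.92 = 6.08 → 6
rgb(19, 21, 6) = #131506.

#131506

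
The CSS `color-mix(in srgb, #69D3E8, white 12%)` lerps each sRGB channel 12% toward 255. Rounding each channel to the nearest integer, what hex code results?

#69D3E8 is rgb(105, 211, 232).
A 12% tint moves each channel 12% toward 255:
  R: 105 + 0.12×(255−105) = 105 + 18 = 123 → 123
  G: 211 + 0.12×(255−211) = 211 + 5.28 = 216.28 → 216
  B: 232 + 0.12×(255−232) = 232 + 2.76 = 234.76 → 235
rgb(123, 216, 235) = #7BD8EB.

#7BD8EB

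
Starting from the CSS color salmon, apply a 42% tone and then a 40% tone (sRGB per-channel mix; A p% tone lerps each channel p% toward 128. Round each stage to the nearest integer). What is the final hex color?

CSS salmon is rgb(250, 128, 114).
A 42% tone moves each channel 42% toward 128:
  R: 250 − 51.24 = 198.76 → 199
  G: 128 + 0.42×(128−128) = 128 + 0 = 128 → 128
  B: 114 + 5.88 = 119.88 → 120
After the tone: rgb(199, 128, 120) = #C78078.
A 40% tone moves each channel 40% toward 128:
  R: 199 − 28.4 = 170.6 → 171
  G: 128 + 0.4×(128−128) = 128 + 0 = 128 → 128
  B: 120 + 0.4×(128−120) = 120 + 3.2 = 123.2 → 123
rgb(171, 128, 123) = #AB807B.

#AB807B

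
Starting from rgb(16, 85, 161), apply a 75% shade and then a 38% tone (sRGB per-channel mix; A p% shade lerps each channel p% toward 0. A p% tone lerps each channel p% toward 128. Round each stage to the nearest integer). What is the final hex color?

#333E49

Per channel, c → c + 0.75(0 − c):
  R: 16 + 0.75×(0−16) = 16 − 12 = 4 → 4
  G: 85 + 0.75×(0−85) = 85 − 63.75 = 21.25 → 21
  B: 161 + 0.75×(0−161) = 161 − 120.75 = 40.25 → 40
After the shade: rgb(4, 21, 40) = #041528.
A 38% tone moves each channel 38% toward 128:
  R: 4 + 0.38×(128−4) = 4 + 47.12 = 51.12 → 51
  G: 21 + 40.66 = 61.66 → 62
  B: 40 + 0.38×(128−40) = 40 + 33.44 = 73.44 → 73
rgb(51, 62, 73) = #333E49.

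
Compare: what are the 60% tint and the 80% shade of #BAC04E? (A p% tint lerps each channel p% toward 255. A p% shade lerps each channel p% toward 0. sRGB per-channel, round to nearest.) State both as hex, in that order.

#E3E6B8, #252610

#BAC04E is rgb(186, 192, 78).
60% tint:
  R: 186 + 0.6×(255−186) = 186 + 41.4 = 227.4 → 227
  G: 192 + 0.6×(255−192) = 192 + 37.8 = 229.8 → 230
  B: 78 + 106.2 = 184.2 → 184
  → #E3E6B8
80% shade:
  R: 186 + 0.8×(0−186) = 186 − 148.8 = 37.2 → 37
  G: 192 − 153.6 = 38.4 → 38
  B: 78 − 62.4 = 15.6 → 16
  → #252610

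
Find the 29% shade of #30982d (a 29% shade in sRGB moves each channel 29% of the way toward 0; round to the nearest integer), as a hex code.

#226c20

#30982d is rgb(48, 152, 45).
A 29% shade moves each channel 29% toward 0:
  R: 48 − 13.92 = 34.08 → 34
  G: 152 − 44.08 = 107.92 → 108
  B: 45 − 13.05 = 31.95 → 32
rgb(34, 108, 32) = #226c20.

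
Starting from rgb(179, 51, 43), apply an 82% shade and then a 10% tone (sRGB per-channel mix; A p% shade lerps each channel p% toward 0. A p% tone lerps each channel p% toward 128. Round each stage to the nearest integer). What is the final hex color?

#2A1514

An 82% shade moves each channel 82% toward 0:
  R: 179 − 146.78 = 32.22 → 32
  G: 51 + 0.82×(0−51) = 51 − 41.82 = 9.18 → 9
  B: 43 + 0.82×(0−43) = 43 − 35.26 = 7.74 → 8
After the shade: rgb(32, 9, 8) = #200908.
Lerp each channel 10% toward 128:
  R: 32 + 0.1×(128−32) = 32 + 9.6 = 41.6 → 42
  G: 9 + 0.1×(128−9) = 9 + 11.9 = 20.9 → 21
  B: 8 + 0.1×(128−8) = 8 + 12 = 20 → 20
rgb(42, 21, 20) = #2A1514.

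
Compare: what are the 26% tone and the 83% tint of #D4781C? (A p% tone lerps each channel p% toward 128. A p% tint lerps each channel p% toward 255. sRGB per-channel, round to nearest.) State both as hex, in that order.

#BE7A36, #F8E8D8

#D4781C is rgb(212, 120, 28).
26% tone:
  R: 212 + 0.26×(128−212) = 212 − 21.84 = 190.16 → 190
  G: 120 + 0.26×(128−120) = 120 + 2.08 = 122.08 → 122
  B: 28 + 26 = 54 → 54
  → #BE7A36
83% tint:
  R: 212 + 0.83×(255−212) = 212 + 35.69 = 247.69 → 248
  G: 120 + 0.83×(255−120) = 120 + 112.05 = 232.05 → 232
  B: 28 + 188.41 = 216.41 → 216
  → #F8E8D8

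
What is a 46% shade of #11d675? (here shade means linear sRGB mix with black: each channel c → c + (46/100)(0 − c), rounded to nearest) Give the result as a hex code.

#09743f

#11d675 is rgb(17, 214, 117).
A 46% shade moves each channel 46% toward 0:
  R: 17 + 0.46×(0−17) = 17 − 7.82 = 9.18 → 9
  G: 214 + 0.46×(0−214) = 214 − 98.44 = 115.56 → 116
  B: 117 − 53.82 = 63.18 → 63
rgb(9, 116, 63) = #09743f.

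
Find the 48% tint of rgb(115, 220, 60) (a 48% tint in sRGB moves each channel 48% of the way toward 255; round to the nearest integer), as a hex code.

#B6ED9A

Per channel, c → c + 0.48(255 − c):
  R: 115 + 0.48×(255−115) = 115 + 67.2 = 182.2 → 182
  G: 220 + 16.8 = 236.8 → 237
  B: 60 + 0.48×(255−60) = 60 + 93.6 = 153.6 → 154
rgb(182, 237, 154) = #B6ED9A.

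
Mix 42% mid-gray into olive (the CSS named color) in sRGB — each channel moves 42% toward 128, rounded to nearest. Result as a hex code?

CSS olive is rgb(128, 128, 0).
Lerp each channel 42% toward 128:
  R: 128 + 0 = 128 → 128
  G: 128 + 0 = 128 → 128
  B: 0 + 53.76 = 53.76 → 54
rgb(128, 128, 54) = #808036.

#808036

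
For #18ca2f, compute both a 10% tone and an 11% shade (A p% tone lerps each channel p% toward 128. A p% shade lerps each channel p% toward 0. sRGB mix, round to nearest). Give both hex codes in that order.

#18ca2f is rgb(24, 202, 47).
10% tone:
  R: 24 + 0.1×(128−24) = 24 + 10.4 = 34.4 → 34
  G: 202 + 0.1×(128−202) = 202 − 7.4 = 194.6 → 195
  B: 47 + 0.1×(128−47) = 47 + 8.1 = 55.1 → 55
  → #22c337
11% shade:
  R: 24 + 0.11×(0−24) = 24 − 2.64 = 21.36 → 21
  G: 202 + 0.11×(0−202) = 202 − 22.22 = 179.78 → 180
  B: 47 + 0.11×(0−47) = 47 − 5.17 = 41.83 → 42
  → #15b42a

#22c337, #15b42a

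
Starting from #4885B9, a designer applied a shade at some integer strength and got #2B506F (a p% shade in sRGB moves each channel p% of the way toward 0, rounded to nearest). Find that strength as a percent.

#4885B9 is rgb(72, 133, 185); #2B506F is rgb(43, 80, 111).
On the B channel (widest range): 111 ≈ 185 + (p/100)(0 − 185), so p ≈ 100×(111 − 185)/(0 − 185) = -7400/-185 = 40.00.
p = 40 reproduces all three channels after rounding.

40%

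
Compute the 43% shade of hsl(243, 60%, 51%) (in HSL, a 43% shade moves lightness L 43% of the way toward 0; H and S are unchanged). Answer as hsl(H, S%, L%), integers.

hsl(243, 60%, 29%)

L moves 43% from 51 toward 0: 51 − 21.93 = 29.07 → 29.
H and S are unchanged.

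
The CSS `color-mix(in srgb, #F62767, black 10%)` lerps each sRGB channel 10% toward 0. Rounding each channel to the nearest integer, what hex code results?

#DD235D

#F62767 is rgb(246, 39, 103).
Lerp each channel 10% toward 0:
  R: 246 + 0.1×(0−246) = 246 − 24.6 = 221.4 → 221
  G: 39 + 0.1×(0−39) = 39 − 3.9 = 35.1 → 35
  B: 103 − 10.3 = 92.7 → 93
rgb(221, 35, 93) = #DD235D.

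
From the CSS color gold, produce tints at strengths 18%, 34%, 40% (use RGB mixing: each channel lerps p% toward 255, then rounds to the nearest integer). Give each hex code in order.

CSS gold is rgb(255, 215, 0).
18%: (255→255, 215 + 7.2 = 222.2→222, 0 + 45.9 = 45.9→46) → #FFDE2E
34%: (255→255, 215 + 13.6 = 228.6→229, 0 + 86.7 = 86.7→87) → #FFE557
40%: (255→255, 215 + 16 = 231→231, 0 + 102 = 102→102) → #FFE766

#FFDE2E, #FFE557, #FFE766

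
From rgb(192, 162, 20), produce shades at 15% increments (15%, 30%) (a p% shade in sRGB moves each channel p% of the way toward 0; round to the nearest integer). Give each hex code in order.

#A38A11, #86710E

15%: (192 − 28.8 = 163.2→163, 162 − 24.3 = 137.7→138, 20 − 3 = 17→17) → #A38A11
30%: (192 − 57.6 = 134.4→134, 162 − 48.6 = 113.4→113, 20 − 6 = 14→14) → #86710E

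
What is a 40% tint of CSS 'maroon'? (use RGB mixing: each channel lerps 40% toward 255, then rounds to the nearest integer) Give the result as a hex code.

#B36666

CSS maroon is rgb(128, 0, 0).
Per channel, c → c + 0.4(255 − c):
  R: 128 + 0.4×(255−128) = 128 + 50.8 = 178.8 → 179
  G: 0 + 0.4×(255−0) = 0 + 102 = 102 → 102
  B: 0 + 102 = 102 → 102
rgb(179, 102, 102) = #B36666.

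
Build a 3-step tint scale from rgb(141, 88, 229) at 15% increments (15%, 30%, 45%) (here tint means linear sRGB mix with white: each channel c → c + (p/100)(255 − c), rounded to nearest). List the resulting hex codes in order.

15%: (141 + 17.1 = 158.1→158, 88 + 25.05 = 113.05→113, 229 + 3.9 = 232.9→233) → #9e71e9
30%: (141 + 34.2 = 175.2→175, 88 + 50.1 = 138.1→138, 229 + 7.8 = 236.8→237) → #af8aed
45%: (141 + 51.3 = 192.3→192, 88 + 75.15 = 163.15→163, 229 + 11.7 = 240.7→241) → #c0a3f1

#9e71e9, #af8aed, #c0a3f1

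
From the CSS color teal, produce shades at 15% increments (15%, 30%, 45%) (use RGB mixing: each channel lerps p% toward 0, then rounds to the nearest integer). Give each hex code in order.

CSS teal is rgb(0, 128, 128).
15%: (0→0, 128 − 19.2 = 108.8→109, 128 − 19.2 = 108.8→109) → #006D6D
30%: (0→0, 128 − 38.4 = 89.6→90, 128 − 38.4 = 89.6→90) → #005A5A
45%: (0→0, 128 − 57.6 = 70.4→70, 128 − 57.6 = 70.4→70) → #004646

#006D6D, #005A5A, #004646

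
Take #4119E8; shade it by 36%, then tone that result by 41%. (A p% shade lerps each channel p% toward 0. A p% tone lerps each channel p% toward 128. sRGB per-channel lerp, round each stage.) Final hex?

#4119E8 is rgb(65, 25, 232).
Per channel, c → c + 0.36(0 − c):
  R: 65 − 23.4 = 41.6 → 42
  G: 25 + 0.36×(0−25) = 25 − 9 = 16 → 16
  B: 232 − 83.52 = 148.48 → 148
After the shade: rgb(42, 16, 148) = #2A1094.
Per channel, c → c + 0.41(128 − c):
  R: 42 + 35.26 = 77.26 → 77
  G: 16 + 45.92 = 61.92 → 62
  B: 148 + 0.41×(128−148) = 148 − 8.2 = 139.8 → 140
rgb(77, 62, 140) = #4D3E8C.

#4D3E8C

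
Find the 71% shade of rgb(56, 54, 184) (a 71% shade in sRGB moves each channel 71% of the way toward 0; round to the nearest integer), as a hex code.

Lerp each channel 71% toward 0:
  R: 56 + 0.71×(0−56) = 56 − 39.76 = 16.24 → 16
  G: 54 + 0.71×(0−54) = 54 − 38.34 = 15.66 → 16
  B: 184 + 0.71×(0−184) = 184 − 130.64 = 53.36 → 53
rgb(16, 16, 53) = #101035.

#101035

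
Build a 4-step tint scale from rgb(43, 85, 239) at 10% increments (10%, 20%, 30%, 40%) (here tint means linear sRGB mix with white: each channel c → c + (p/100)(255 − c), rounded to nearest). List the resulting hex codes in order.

#4066F1, #5577F2, #6B88F4, #8099F5

10%: (43 + 21.2 = 64.2→64, 85 + 17 = 102→102, 239 + 1.6 = 240.6→241) → #4066F1
20%: (43 + 42.4 = 85.4→85, 85 + 34 = 119→119, 239 + 3.2 = 242.2→242) → #5577F2
30%: (43 + 63.6 = 106.6→107, 85 + 51 = 136→136, 239 + 4.8 = 243.8→244) → #6B88F4
40%: (43 + 84.8 = 127.8→128, 85 + 68 = 153→153, 239 + 6.4 = 245.4→245) → #8099F5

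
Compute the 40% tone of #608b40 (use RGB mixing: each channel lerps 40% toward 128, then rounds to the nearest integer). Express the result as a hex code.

#6d875a

#608b40 is rgb(96, 139, 64).
Lerp each channel 40% toward 128:
  R: 96 + 12.8 = 108.8 → 109
  G: 139 − 4.4 = 134.6 → 135
  B: 64 + 25.6 = 89.6 → 90
rgb(109, 135, 90) = #6d875a.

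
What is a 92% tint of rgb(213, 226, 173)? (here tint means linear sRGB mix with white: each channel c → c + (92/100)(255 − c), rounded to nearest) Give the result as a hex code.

#fcfdf8

Per channel, c → c + 0.92(255 − c):
  R: 213 + 0.92×(255−213) = 213 + 38.64 = 251.64 → 252
  G: 226 + 0.92×(255−226) = 226 + 26.68 = 252.68 → 253
  B: 173 + 75.44 = 248.44 → 248
rgb(252, 253, 248) = #fcfdf8.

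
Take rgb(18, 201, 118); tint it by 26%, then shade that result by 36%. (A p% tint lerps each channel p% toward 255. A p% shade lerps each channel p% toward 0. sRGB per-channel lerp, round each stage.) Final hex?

A 26% tint moves each channel 26% toward 255:
  R: 18 + 0.26×(255−18) = 18 + 61.62 = 79.62 → 80
  G: 201 + 14.04 = 215.04 → 215
  B: 118 + 35.62 = 153.62 → 154
After the tint: rgb(80, 215, 154) = #50D79A.
A 36% shade moves each channel 36% toward 0:
  R: 80 − 28.8 = 51.2 → 51
  G: 215 + 0.36×(0−215) = 215 − 77.4 = 137.6 → 138
  B: 154 + 0.36×(0−154) = 154 − 55.44 = 98.56 → 99
rgb(51, 138, 99) = #338A63.

#338A63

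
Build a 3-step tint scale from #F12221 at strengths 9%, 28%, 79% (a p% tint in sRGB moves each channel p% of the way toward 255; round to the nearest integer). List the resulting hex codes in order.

#F23635, #F5605F, #FCD1D0

#F12221 is rgb(241, 34, 33).
9%: (241 + 1.26 = 242.26→242, 34 + 19.89 = 53.89→54, 33 + 19.98 = 52.98→53) → #F23635
28%: (241 + 3.92 = 244.92→245, 34 + 61.88 = 95.88→96, 33 + 62.16 = 95.16→95) → #F5605F
79%: (241 + 11.06 = 252.06→252, 34 + 174.59 = 208.59→209, 33 + 175.38 = 208.38→208) → #FCD1D0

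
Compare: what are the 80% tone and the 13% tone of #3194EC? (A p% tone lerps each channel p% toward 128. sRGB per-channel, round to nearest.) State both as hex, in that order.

#3194EC is rgb(49, 148, 236).
80% tone:
  R: 49 + 63.2 = 112.2 → 112
  G: 148 + 0.8×(128−148) = 148 − 16 = 132 → 132
  B: 236 + 0.8×(128−236) = 236 − 86.4 = 149.6 → 150
  → #708496
13% tone:
  R: 49 + 0.13×(128−49) = 49 + 10.27 = 59.27 → 59
  G: 148 + 0.13×(128−148) = 148 − 2.6 = 145.4 → 145
  B: 236 − 14.04 = 221.96 → 222
  → #3B91DE

#708496, #3B91DE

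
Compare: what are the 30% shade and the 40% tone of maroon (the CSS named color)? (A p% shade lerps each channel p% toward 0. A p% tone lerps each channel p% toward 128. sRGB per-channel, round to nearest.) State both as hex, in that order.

CSS maroon is rgb(128, 0, 0).
30% shade:
  R: 128 − 38.4 = 89.6 → 90
  G: 0 + 0.3×(0−0) = 0 + 0 = 0 → 0
  B: 0 + 0.3×(0−0) = 0 + 0 = 0 → 0
  → #5A0000
40% tone:
  R: 128 + 0 = 128 → 128
  G: 0 + 51.2 = 51.2 → 51
  B: 0 + 0.4×(128−0) = 0 + 51.2 = 51.2 → 51
  → #803333

#5A0000, #803333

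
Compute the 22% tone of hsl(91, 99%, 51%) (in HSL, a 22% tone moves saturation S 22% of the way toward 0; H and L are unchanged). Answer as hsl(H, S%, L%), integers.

hsl(91, 77%, 51%)

S moves 22% from 99 toward 0: 99 − 21.78 = 77.22 → 77.
H and L are unchanged.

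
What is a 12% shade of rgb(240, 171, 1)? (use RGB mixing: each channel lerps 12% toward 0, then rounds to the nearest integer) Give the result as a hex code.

#D39601

Lerp each channel 12% toward 0:
  R: 240 − 28.8 = 211.2 → 211
  G: 171 − 20.52 = 150.48 → 150
  B: 1 − 0.12 = 0.88 → 1
rgb(211, 150, 1) = #D39601.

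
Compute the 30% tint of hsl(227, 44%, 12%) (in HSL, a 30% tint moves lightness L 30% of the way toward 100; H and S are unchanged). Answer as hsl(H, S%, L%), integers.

hsl(227, 44%, 38%)

L moves 30% from 12 toward 100: 12 + 26.4 = 38.4 → 38.
H and S are unchanged.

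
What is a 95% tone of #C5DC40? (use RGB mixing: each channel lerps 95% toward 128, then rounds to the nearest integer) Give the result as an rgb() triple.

rgb(131, 133, 125)

#C5DC40 is rgb(197, 220, 64).
Per channel, c → c + 0.95(128 − c):
  R: 197 + 0.95×(128−197) = 197 − 65.55 = 131.45 → 131
  G: 220 − 87.4 = 132.6 → 133
  B: 64 + 0.95×(128−64) = 64 + 60.8 = 124.8 → 125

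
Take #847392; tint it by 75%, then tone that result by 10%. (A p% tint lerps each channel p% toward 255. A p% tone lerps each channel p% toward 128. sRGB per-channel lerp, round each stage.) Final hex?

#D6D3DA

#847392 is rgb(132, 115, 146).
Lerp each channel 75% toward 255:
  R: 132 + 92.25 = 224.25 → 224
  G: 115 + 105 = 220 → 220
  B: 146 + 0.75×(255−146) = 146 + 81.75 = 227.75 → 228
After the tint: rgb(224, 220, 228) = #E0DCE4.
Lerp each channel 10% toward 128:
  R: 224 + 0.1×(128−224) = 224 − 9.6 = 214.4 → 214
  G: 220 + 0.1×(128−220) = 220 − 9.2 = 210.8 → 211
  B: 228 + 0.1×(128−228) = 228 − 10 = 218 → 218
rgb(214, 211, 218) = #D6D3DA.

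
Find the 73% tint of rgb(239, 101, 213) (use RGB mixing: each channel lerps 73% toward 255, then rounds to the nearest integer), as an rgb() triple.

Lerp each channel 73% toward 255:
  R: 239 + 0.73×(255−239) = 239 + 11.68 = 250.68 → 251
  G: 101 + 0.73×(255−101) = 101 + 112.42 = 213.42 → 213
  B: 213 + 30.66 = 243.66 → 244

rgb(251, 213, 244)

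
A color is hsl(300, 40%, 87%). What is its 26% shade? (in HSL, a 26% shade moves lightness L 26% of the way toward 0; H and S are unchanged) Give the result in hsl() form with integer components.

L moves 26% from 87 toward 0: 87 − 22.62 = 64.38 → 64.
H and S are unchanged.

hsl(300, 40%, 64%)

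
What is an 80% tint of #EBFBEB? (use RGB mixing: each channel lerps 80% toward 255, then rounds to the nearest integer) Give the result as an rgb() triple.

#EBFBEB is rgb(235, 251, 235).
An 80% tint moves each channel 80% toward 255:
  R: 235 + 0.8×(255−235) = 235 + 16 = 251 → 251
  G: 251 + 3.2 = 254.2 → 254
  B: 235 + 16 = 251 → 251

rgb(251, 254, 251)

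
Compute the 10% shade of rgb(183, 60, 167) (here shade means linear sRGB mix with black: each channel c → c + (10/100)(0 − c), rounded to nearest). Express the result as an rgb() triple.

rgb(165, 54, 150)

Per channel, c → c + 0.1(0 − c):
  R: 183 − 18.3 = 164.7 → 165
  G: 60 − 6 = 54 → 54
  B: 167 − 16.7 = 150.3 → 150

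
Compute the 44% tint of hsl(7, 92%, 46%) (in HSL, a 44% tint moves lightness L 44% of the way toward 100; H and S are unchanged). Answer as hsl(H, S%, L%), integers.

L moves 44% from 46 toward 100: 46 + 23.76 = 69.76 → 70.
H and S are unchanged.

hsl(7, 92%, 70%)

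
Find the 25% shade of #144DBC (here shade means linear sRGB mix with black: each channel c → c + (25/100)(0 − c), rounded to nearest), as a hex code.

#144DBC is rgb(20, 77, 188).
Lerp each channel 25% toward 0:
  R: 20 − 5 = 15 → 15
  G: 77 + 0.25×(0−77) = 77 − 19.25 = 57.75 → 58
  B: 188 + 0.25×(0−188) = 188 − 47 = 141 → 141
rgb(15, 58, 141) = #0F3A8D.

#0F3A8D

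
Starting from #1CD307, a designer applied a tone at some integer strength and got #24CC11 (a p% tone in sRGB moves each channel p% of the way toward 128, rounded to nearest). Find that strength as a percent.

8%

#1CD307 is rgb(28, 211, 7); #24CC11 is rgb(36, 204, 17).
On the B channel (widest range): 17 ≈ 7 + (p/100)(128 − 7), so p ≈ 100×(17 − 7)/(128 − 7) = 1000/121 = 8.26.
p = 8 reproduces all three channels after rounding.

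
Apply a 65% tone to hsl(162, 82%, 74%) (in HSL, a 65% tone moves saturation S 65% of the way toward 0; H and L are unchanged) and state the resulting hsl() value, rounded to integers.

S moves 65% from 82 toward 0: 82 − 53.3 = 28.7 → 29.
H and L are unchanged.

hsl(162, 29%, 74%)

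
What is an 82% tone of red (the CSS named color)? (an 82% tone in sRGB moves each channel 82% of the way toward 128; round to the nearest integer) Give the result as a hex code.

CSS red is rgb(255, 0, 0).
Per channel, c → c + 0.82(128 − c):
  R: 255 − 104.14 = 150.86 → 151
  G: 0 + 104.96 = 104.96 → 105
  B: 0 + 0.82×(128−0) = 0 + 104.96 = 104.96 → 105
rgb(151, 105, 105) = #976969.

#976969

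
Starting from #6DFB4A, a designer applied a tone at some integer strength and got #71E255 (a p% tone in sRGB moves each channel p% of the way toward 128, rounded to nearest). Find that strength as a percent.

20%

#6DFB4A is rgb(109, 251, 74); #71E255 is rgb(113, 226, 85).
On the G channel (widest range): 226 ≈ 251 + (p/100)(128 − 251), so p ≈ 100×(226 − 251)/(128 − 251) = -2500/-123 = 20.33.
p = 20 reproduces all three channels after rounding.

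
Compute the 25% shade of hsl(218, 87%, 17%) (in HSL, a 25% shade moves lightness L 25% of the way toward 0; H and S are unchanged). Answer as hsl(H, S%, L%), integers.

hsl(218, 87%, 13%)

L moves 25% from 17 toward 0: 17 − 4.25 = 12.75 → 13.
H and S are unchanged.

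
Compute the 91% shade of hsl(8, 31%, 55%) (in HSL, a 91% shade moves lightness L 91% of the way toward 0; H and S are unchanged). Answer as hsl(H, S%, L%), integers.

hsl(8, 31%, 5%)

L moves 91% from 55 toward 0: 55 − 50.05 = 4.95 → 5.
H and S are unchanged.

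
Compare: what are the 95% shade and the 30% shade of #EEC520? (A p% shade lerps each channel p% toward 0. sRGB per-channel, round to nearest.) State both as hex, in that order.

#0C0A02, #A78A16

#EEC520 is rgb(238, 197, 32).
95% shade:
  R: 238 − 226.1 = 11.9 → 12
  G: 197 + 0.95×(0−197) = 197 − 187.15 = 9.85 → 10
  B: 32 − 30.4 = 1.6 → 2
  → #0C0A02
30% shade:
  R: 238 + 0.3×(0−238) = 238 − 71.4 = 166.6 → 167
  G: 197 + 0.3×(0−197) = 197 − 59.1 = 137.9 → 138
  B: 32 + 0.3×(0−32) = 32 − 9.6 = 22.4 → 22
  → #A78A16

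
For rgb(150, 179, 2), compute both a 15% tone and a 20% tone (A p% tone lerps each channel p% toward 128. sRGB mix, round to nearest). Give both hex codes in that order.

#93ab15, #92a91b

15% tone:
  R: 150 − 3.3 = 146.7 → 147
  G: 179 + 0.15×(128−179) = 179 − 7.65 = 171.35 → 171
  B: 2 + 0.15×(128−2) = 2 + 18.9 = 20.9 → 21
  → #93ab15
20% tone:
  R: 150 − 4.4 = 145.6 → 146
  G: 179 + 0.2×(128−179) = 179 − 10.2 = 168.8 → 169
  B: 2 + 25.2 = 27.2 → 27
  → #92a91b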